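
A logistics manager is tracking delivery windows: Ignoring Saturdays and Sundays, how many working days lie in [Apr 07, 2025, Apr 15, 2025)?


Start: 2025-04-07 (Monday)
End (exclusive): 2025-04-15 (Tuesday)
Total calendar days: 8
Full weeks: 8 // 7 = 1 -> 5 weekdays
Remaining 1 days starting on Monday:
  Mon(w) -> 1 weekdays
Total business days: 5 + 1 = 6

6


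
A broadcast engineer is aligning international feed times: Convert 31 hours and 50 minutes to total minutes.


Hours: 31
Extra minutes: 50
Minutes per hour: 60
Hours to minutes: 31 x 60 = 1860
Total: 1860 + 50 = 1910

1910


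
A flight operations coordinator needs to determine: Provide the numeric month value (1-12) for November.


Calendar month order:
10. October
11. November <--
12. December
November is month number 11

11


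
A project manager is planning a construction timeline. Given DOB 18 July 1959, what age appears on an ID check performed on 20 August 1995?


Birth: 1959-07-18
Reference: 1995-08-20
Year difference: 1995 - 1959 = 36
Has birthday (07-18) occurred by 08-20? Yes
Age in full years: 36

36


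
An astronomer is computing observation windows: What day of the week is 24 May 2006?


Date: 2006-05-24
January 1, 2006 is a Sunday
Day of year: 144
Offset from Jan 1: 143 days
143 mod 7 = 3
Result: Wednesday

Wednesday


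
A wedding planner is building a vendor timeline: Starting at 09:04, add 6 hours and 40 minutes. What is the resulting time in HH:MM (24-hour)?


Start time: 09:04
Adding: 6 hours 40 minutes
Minutes: 4 + 40 = 44
Hours: 9 + 6 + 0 = 15
Result: 15:44

15:44


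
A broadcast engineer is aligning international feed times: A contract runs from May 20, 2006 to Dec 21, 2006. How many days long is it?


Start date: 2006-05-20
End date: 2006-12-21
May 2006: +12 days
Jun 2006: +30 days
Jul 2006: +31 days
... (5 more months)
Total: 215 days

215


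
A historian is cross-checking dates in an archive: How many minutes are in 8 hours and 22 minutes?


Hours: 8
Minutes: 22
Convert hours to minutes: 8 x 60 = 480
Add remaining minutes: 480 + 22 = 502

502


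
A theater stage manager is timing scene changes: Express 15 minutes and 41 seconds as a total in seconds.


Minutes: 15
Seconds: 41
Convert minutes to seconds: 15 x 60 = 900
Add remaining seconds: 900 + 41 = 941

941


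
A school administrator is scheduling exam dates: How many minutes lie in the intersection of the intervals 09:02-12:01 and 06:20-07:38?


Interval A: [542, 721] minutes from midnight
Interval B: [380, 458] minutes from midnight
Overlap start = max(542, 380) = 542
Overlap end = min(721, 458) = 458
End <= start, so the intervals do not overlap: 0 minutes

0


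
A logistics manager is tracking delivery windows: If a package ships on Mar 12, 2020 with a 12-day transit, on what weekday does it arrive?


Start: 2020-03-12 (Thursday)
Step 1 - find target date: add 12 days
  2020-03-12 + 12 days = 2020-03-24
Step 2 - day of week:
  12 mod 7 = 5
  Thursday + 5 days -> Tuesday
Result: Tuesday (2020-03-24)

Tuesday


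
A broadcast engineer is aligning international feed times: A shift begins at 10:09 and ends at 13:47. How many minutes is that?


Start time: 10:09 = 609 minutes from midnight
End time: 13:47 = 827 minutes from midnight
Difference: 827 - 609 = 218 minutes
That is 3 hours and 38 minutes

218


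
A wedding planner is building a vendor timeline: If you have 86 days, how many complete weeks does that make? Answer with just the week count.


Total days: 86
Days per week: 7
Division: 86 / 7 = 12 remainder 2
Complete weeks: 12
Remaining days: 2

12


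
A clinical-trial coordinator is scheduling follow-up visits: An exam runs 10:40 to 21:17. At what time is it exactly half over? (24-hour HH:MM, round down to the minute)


Start time: 10:40 = 640 minutes from midnight
End time: 21:17 = 1277 minutes from midnight
Sum: 640 + 1277 = 1917
Midpoint: 1917 / 2 = 958 minutes
Convert: 958 / 60 = 15 hours, 58 minutes
Result: 15:58

15:58


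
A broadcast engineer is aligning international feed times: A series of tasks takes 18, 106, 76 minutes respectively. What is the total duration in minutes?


Durations: 18, 106, 76
Running sum: 18
+ 106 = 124
+ 76 = 200
Total duration: 200 minutes
That is 3 hours and 20 minutes

200


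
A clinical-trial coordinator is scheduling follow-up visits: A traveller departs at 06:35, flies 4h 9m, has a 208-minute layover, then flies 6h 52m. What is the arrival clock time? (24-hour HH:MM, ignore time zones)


Depart: 06:35
Leg 1: +249 min -> 10:44
Layover: +208 min -> 14:12
Leg 2: +412 min -> 21:04
Total travel: 869 minutes = 14h 29m
Arrival: 21:04

21:04


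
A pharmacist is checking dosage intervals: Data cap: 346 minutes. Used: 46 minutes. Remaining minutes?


Total budget: 346 minutes
Time used: 46 minutes
Remaining: 346 - 46 = 300 minutes
Percent used: 13.3%
Percent remaining: 86.7%

300


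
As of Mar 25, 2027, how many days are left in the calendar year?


Start: March 25, 2027
End: December 31, 2027
Days left in March: 6
April: 30
May: 31
June: 30
July: 31
... plus remaining months
Sum of remaining months: 275
Total: 6 + 275 = 281

281


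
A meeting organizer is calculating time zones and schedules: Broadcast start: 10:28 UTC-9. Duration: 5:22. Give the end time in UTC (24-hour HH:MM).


Start: 10:28 in UTC-9
Step 1 - add duration:
  minutes: 28 + 22 = 50
  hours: 10 + 5 + 0 = 15
  end in UTC-9: 15:50
Step 2 - convert UTC-9 -> UTC:
  offset difference: 0 - (-9) = 9 hours
  15 + (9) = 24 -> mod 24 = 0
Result: 00:50 in UTC

00:50


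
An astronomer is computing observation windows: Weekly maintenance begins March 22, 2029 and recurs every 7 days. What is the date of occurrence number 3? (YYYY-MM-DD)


First occurrence: 2029-03-22 (occurrence 1)
Each occurrence is 7 days after the previous.
Occurrence 3 is 2 weeks after the first.
2 weeks = 14 days
2029-03-22 + 14 days = 2029-04-05

2029-04-05


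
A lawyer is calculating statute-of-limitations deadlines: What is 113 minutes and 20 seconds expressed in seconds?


Minutes: 113
Extra seconds: 20
Seconds per minute: 60
Minutes to seconds: 113 x 60 = 6780
Total: 6780 + 20 = 6800

6800


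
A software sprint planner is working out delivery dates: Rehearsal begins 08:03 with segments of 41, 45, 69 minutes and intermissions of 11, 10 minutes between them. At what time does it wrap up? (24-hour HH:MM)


Start: 08:03 = 483 min from midnight
  after task 1 (41 min): 08:44
  after break (11 min): 08:55
  after task 2 (45 min): 09:40
  after break (10 min): 09:50
  after task 3 (69 min): 10:59
Total elapsed: 176 minutes
End time: 10:59

10:59


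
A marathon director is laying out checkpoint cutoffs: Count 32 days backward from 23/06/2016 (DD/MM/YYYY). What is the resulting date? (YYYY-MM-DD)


Start: 2016-06-23
Subtracting 32 days
Days already passed in June: 23
After going back through June: 9 more days to subtract
May 2016 has 31 days, need 9
Result: 2016-05-22

2016-05-22


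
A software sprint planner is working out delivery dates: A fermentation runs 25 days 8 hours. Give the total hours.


Days: 25
Extra hours: 8
Hours per day: 24
Days to hours: 25 x 24 = 600
Total: 600 + 8 = 608

608


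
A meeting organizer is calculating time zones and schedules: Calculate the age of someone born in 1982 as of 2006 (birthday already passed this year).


Birth year: 1982
Current year: 2006
Age = current year - birth year
Age = 2006 - 1982 = 24

24


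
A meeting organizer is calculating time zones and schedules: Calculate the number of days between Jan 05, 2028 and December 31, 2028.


Start: January 05, 2028
End: December 31, 2028
Days left in January: 26
February: 29
March: 31
April: 30
May: 31
... plus remaining months
Sum of remaining months: 335
Total: 26 + 335 = 361

361


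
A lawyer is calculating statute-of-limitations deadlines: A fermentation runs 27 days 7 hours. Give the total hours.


Days: 27
Extra hours: 7
Hours per day: 24
Days to hours: 27 x 24 = 648
Total: 648 + 7 = 655

655


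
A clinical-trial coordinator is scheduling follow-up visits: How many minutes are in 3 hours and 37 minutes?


Hours: 3
Extra minutes: 37
Minutes per hour: 60
Hours to minutes: 3 x 60 = 180
Total: 180 + 37 = 217

217


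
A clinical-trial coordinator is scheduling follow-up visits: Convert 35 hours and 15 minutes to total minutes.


Hours: 35
Minutes: 15
Convert hours to minutes: 35 x 60 = 2100
Add remaining minutes: 2100 + 15 = 2115

2115


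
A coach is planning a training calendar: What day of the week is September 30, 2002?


Date: 2002-09-30
January 1, 2002 is a Tuesday
Day of year: 273
Offset from Jan 1: 272 days
272 mod 7 = 6
Result: Monday

Monday


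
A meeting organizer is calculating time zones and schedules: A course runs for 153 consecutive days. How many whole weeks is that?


Total days: 153
Days per week: 7
Division: 153 / 7 = 21 remainder 6
Complete weeks: 21
Remaining days: 6

21


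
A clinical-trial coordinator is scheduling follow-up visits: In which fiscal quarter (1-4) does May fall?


Month: May (month 5)
Q1: January-March (months 1-3)
Q2: April-June (months 4-6)
Q3: July-September (months 7-9)
Q4: October-December (months 10-12)
Month 5 falls in Q2

2


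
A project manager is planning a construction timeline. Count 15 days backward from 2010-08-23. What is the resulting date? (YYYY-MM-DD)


Start: 2010-08-23
Subtracting 15 days
Days already passed in August: 23
Result: 2010-08-08

2010-08-08


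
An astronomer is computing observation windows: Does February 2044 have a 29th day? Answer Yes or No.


Year: 2044
Divisible by 4? 2044 / 4 = 511.0 -> Yes
Divisible by 100? 2044 / 100 = 20.44 -> No
Divisible by 4 but not 100, so it IS a leap year

Yes


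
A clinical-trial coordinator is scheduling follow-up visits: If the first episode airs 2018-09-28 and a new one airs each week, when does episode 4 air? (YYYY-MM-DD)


First occurrence: 2018-09-28 (occurrence 1)
Each occurrence is 7 days after the previous.
Occurrence 4 is 3 weeks after the first.
3 weeks = 21 days
2018-09-28 + 21 days = 2018-10-19

2018-10-19


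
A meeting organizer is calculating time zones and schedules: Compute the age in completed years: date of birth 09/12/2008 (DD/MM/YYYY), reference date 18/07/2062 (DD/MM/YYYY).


Birth: 2008-12-09
Reference: 2062-07-18
Year difference: 2062 - 2008 = 54
Has birthday (12-09) occurred by 07-18? No
Birthday not yet reached this year -> subtract 1
Age in full years: 53

53


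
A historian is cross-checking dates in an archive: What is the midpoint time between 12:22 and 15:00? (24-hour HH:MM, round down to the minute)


Start time: 12:22 = 742 minutes from midnight
End time: 15:00 = 900 minutes from midnight
Sum: 742 + 900 = 1642
Midpoint: 1642 / 2 = 821 minutes
Convert: 821 / 60 = 13 hours, 41 minutes
Result: 13:41

13:41


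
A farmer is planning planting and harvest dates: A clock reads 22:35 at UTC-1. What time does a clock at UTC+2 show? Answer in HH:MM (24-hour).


Local time: 22:35 at UTC-1 (offset -1h)
Target zone: UTC+2 (offset 2h)
Difference: 2 - (-1) = 3 hours
Calculation: 22 + (3) = 25
Wraparound: (25) mod 24 = 1
Result: 01:35

01:35


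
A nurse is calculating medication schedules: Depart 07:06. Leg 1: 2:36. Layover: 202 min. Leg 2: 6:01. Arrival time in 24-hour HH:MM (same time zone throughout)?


Depart: 07:06
Leg 1: +156 min -> 09:42
Layover: +202 min -> 13:04
Leg 2: +361 min -> 19:05
Total travel: 719 minutes = 11h 59m
Arrival: 19:05

19:05


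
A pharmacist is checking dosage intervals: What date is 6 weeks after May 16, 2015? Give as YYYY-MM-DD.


Start: 2015-05-16
Weeks to add: 6
Convert to days: 6 x 7 = 42 days
Add 42 days to 2015-05-16
Result: 2015-06-27

2015-06-27


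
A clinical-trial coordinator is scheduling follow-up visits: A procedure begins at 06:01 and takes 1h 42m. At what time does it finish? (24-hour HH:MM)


Start time: 06:01
Adding: 1 hours 42 minutes
Minutes: 1 + 42 = 43
Hours: 6 + 1 + 0 = 7
Result: 07:43

07:43


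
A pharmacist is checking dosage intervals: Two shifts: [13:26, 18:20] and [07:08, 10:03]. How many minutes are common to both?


Interval A: [806, 1100] minutes from midnight
Interval B: [428, 603] minutes from midnight
Overlap start = max(806, 428) = 806
Overlap end = min(1100, 603) = 603
End <= start, so the intervals do not overlap: 0 minutes

0


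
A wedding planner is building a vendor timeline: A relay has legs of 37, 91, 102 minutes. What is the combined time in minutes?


Durations: 37, 91, 102
Running sum: 37
+ 91 = 128
+ 102 = 230
Total duration: 230 minutes
That is 3 hours and 50 minutes

230


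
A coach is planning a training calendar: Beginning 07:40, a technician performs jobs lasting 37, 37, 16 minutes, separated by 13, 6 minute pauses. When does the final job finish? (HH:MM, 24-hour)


Start: 07:40 = 460 min from midnight
  after task 1 (37 min): 08:17
  after break (13 min): 08:30
  after task 2 (37 min): 09:07
  after break (6 min): 09:13
  after task 3 (16 min): 09:29
Total elapsed: 109 minutes
End time: 09:29

09:29


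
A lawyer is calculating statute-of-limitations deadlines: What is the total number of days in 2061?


Year: 2061
Check leap year rules:
Divisible by 4? No
2061 is not a leap year
Days: 365

365


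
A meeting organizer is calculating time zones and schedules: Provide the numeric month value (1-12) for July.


Calendar month order:
6. June
7. July <--
8. August
July is month number 7

7


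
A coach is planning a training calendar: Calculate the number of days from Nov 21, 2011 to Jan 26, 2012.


Start date: 2011-11-21
End date: 2012-01-26
Nov 2011: +10 days
Dec 2011: +31 days
Jan 2012: +25 days
Total: 66 days

66


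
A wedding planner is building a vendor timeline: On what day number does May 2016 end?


Month: May
Year: 2016
May is a 31-day month
Total: 31 days

31


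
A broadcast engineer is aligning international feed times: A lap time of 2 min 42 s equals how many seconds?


Minutes: 2
Seconds: 42
Convert minutes to seconds: 2 x 60 = 120
Add remaining seconds: 120 + 42 = 162

162


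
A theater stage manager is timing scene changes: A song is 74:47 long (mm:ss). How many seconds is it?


Minutes: 74
Extra seconds: 47
Seconds per minute: 60
Minutes to seconds: 74 x 60 = 4440
Total: 4440 + 47 = 4487

4487


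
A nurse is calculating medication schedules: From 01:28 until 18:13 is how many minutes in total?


Start time: 01:28 = 88 minutes from midnight
End time: 18:13 = 1093 minutes from midnight
Difference: 1093 - 88 = 1005 minutes
That is 16 hours and 45 minutes

1005


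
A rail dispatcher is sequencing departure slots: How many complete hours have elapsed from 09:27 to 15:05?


Start: 09:27
End: 15:05
Hour difference: 15 - 9 = 6 hours
Minute difference: 5 - 27 = -22 minutes
Total minutes: 338
Complete hours: 338 / 60 = 5 (remainder 38)

5


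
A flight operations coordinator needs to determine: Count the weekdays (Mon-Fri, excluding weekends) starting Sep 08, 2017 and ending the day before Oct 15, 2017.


Start: 2017-09-08 (Friday)
End (exclusive): 2017-10-15 (Sunday)
Total calendar days: 37
Full weeks: 37 // 7 = 5 -> 25 weekdays
Remaining 2 days starting on Friday:
  Fri(w), Sat(-) -> 1 weekdays
Total business days: 25 + 1 = 26

26


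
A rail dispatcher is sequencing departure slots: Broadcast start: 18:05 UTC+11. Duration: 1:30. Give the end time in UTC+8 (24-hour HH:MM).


Start: 18:05 in UTC+11
Step 1 - add duration:
  minutes: 5 + 30 = 35
  hours: 18 + 1 + 0 = 19
  end in UTC+11: 19:35
Step 2 - convert UTC+11 -> UTC+8:
  offset difference: 8 - (11) = -3 hours
  19 + (-3) = 16 -> mod 24 = 16
Result: 16:35 in UTC+8

16:35


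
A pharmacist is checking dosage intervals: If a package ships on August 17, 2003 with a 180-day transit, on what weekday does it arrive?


Start: 2003-08-17 (Sunday)
Step 1 - find target date: add 180 days
  2003-08-17 + 180 days = 2004-02-13
Step 2 - day of week:
  180 mod 7 = 5
  Sunday + 5 days -> Friday
Result: Friday (2004-02-13)

Friday


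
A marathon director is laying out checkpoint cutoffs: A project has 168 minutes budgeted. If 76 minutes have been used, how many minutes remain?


Total budget: 168 minutes
Time used: 76 minutes
Remaining: 168 - 76 = 92 minutes
Percent used: 45.2%
Percent remaining: 54.8%

92


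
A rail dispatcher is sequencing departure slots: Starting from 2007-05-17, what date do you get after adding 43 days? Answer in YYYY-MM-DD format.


Start: 2007-05-17
Adding 43 days
Days remaining in May: 14
After May: 29 days still to add
June 2007 has 30 days, need 29
Result: 2007-06-29

2007-06-29


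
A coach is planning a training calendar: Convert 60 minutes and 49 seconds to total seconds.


Minutes: 60
Extra seconds: 49
Seconds per minute: 60
Minutes to seconds: 60 x 60 = 3600
Total: 3600 + 49 = 3649

3649


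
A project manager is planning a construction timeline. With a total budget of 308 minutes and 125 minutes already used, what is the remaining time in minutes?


Total budget: 308 minutes
Time used: 125 minutes
Remaining: 308 - 125 = 183 minutes
Percent used: 40.6%
Percent remaining: 59.4%

183


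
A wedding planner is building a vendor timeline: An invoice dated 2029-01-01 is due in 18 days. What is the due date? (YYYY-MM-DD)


Start: 2029-01-01
Adding 18 days
Days remaining in January: 30
Result: 2029-01-19

2029-01-19


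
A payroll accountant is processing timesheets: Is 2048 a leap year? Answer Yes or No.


Year: 2048
Divisible by 4? 2048 / 4 = 512.0 -> Yes
Divisible by 100? 2048 / 100 = 20.48 -> No
Divisible by 4 but not 100, so it IS a leap year

Yes


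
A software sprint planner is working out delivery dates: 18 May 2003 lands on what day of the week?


Date: 2003-05-18
January 1, 2003 is a Wednesday
Day of year: 138
Offset from Jan 1: 137 days
137 mod 7 = 4
Result: Sunday

Sunday


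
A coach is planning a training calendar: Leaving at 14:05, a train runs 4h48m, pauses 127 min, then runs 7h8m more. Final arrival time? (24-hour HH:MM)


Depart: 14:05
Leg 1: +288 min -> 18:53
Layover: +127 min -> 21:00
Leg 2: +428 min -> 04:08
Total travel: 843 minutes = 14h 3m
Arrival: 04:08

04:08


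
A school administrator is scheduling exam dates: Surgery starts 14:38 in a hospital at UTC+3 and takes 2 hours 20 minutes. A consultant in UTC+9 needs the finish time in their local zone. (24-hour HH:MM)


Start: 14:38 in UTC+3
Step 1 - add duration:
  minutes: 38 + 20 = 58
  hours: 14 + 2 + 0 = 16
  end in UTC+3: 16:58
Step 2 - convert UTC+3 -> UTC+9:
  offset difference: 9 - (3) = 6 hours
  16 + (6) = 22 -> mod 24 = 22
Result: 22:58 in UTC+9

22:58


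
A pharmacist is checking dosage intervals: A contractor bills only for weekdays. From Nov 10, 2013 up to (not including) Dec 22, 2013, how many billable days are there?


Start: 2013-11-10 (Sunday)
End (exclusive): 2013-12-22 (Sunday)
Total calendar days: 42
Full weeks: 42 // 7 = 6 -> 30 weekdays
Remaining 0 days starting on Sunday:
Total business days: 30 + 0 = 30

30


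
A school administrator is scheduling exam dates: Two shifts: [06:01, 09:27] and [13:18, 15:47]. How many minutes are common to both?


Interval A: [361, 567] minutes from midnight
Interval B: [798, 947] minutes from midnight
Overlap start = max(361, 798) = 798
Overlap end = min(567, 947) = 567
End <= start, so the intervals do not overlap: 0 minutes

0


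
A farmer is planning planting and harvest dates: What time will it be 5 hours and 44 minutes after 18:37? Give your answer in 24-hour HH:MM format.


Start time: 18:37
Adding: 5 hours 44 minutes
Minutes: 37 + 44 = 81
Minute overflow: 81 >= 60, so carry 1 hour, minutes = 21
Hours: 18 + 5 + 1 = 24
Hour wraparound: 24 mod 24 = 0
Result: 00:21

00:21


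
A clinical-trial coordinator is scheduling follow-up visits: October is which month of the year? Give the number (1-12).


Calendar month order:
9. September
10. October <--
11. November
October is month number 10

10


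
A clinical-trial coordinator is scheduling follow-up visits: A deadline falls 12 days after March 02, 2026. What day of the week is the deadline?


Start: 2026-03-02 (Monday)
Step 1 - find target date: add 12 days
  2026-03-02 + 12 days = 2026-03-14
Step 2 - day of week:
  12 mod 7 = 5
  Monday + 5 days -> Saturday
Result: Saturday (2026-03-14)

Saturday


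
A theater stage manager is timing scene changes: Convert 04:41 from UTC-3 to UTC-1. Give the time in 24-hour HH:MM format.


Local time: 04:41 at UTC-3 (offset -3h)
Target zone: UTC-1 (offset -1h)
Difference: -1 - (-3) = 2 hours
Calculation: 4 + (2) = 6
Result: 06:41

06:41


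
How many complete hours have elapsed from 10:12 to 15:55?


Start: 10:12
End: 15:55
Hour difference: 15 - 10 = 5 hours
Minute difference: 55 - 12 = 43 minutes
Total minutes: 343
Complete hours: 343 / 60 = 5 (remainder 43)

5


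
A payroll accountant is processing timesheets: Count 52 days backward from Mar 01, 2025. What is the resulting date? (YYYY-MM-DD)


Start: 2025-03-01
Subtracting 52 days
Days already passed in March: 1
After going back through March: 51 more days to subtract
February 2025: 28 days, 23 remaining
January 2025 has 31 days, need 23
Result: 2025-01-08

2025-01-08


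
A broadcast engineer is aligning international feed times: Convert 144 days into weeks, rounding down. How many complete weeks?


Total days: 144
Days per week: 7
Division: 144 / 7 = 20 remainder 4
Complete weeks: 20
Remaining days: 4

20


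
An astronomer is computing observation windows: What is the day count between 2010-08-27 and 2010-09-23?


Start date: 2010-08-27
End date: 2010-09-23
Aug 2010: +5 days
Sep 2010: +22 days
Total: 27 days

27


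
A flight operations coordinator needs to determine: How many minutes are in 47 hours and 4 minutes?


Hours: 47
Extra minutes: 4
Minutes per hour: 60
Hours to minutes: 47 x 60 = 2820
Total: 2820 + 4 = 2824

2824


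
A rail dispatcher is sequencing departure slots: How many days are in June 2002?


Month: June
Year: 2002
June is a 30-day month
Total: 30 days

30


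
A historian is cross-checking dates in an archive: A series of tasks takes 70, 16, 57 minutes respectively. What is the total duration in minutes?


Durations: 70, 16, 57
Running sum: 70
+ 16 = 86
+ 57 = 143
Total duration: 143 minutes
That is 2 hours and 23 minutes

143


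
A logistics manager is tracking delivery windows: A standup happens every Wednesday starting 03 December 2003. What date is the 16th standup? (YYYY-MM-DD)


First occurrence: 2003-12-03 (occurrence 1)
Each occurrence is 7 days after the previous.
Occurrence 16 is 15 weeks after the first.
15 weeks = 105 days
2003-12-03 + 105 days = 2004-03-17

2004-03-17


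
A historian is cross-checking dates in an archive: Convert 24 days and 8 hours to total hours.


Days: 24
Extra hours: 8
Hours per day: 24
Days to hours: 24 x 24 = 576
Total: 576 + 8 = 584

584


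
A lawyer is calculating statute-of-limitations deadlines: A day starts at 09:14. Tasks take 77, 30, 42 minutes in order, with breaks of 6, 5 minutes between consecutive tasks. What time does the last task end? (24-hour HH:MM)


Start: 09:14 = 554 min from midnight
  after task 1 (77 min): 10:31
  after break (6 min): 10:37
  after task 2 (30 min): 11:07
  after break (5 min): 11:12
  after task 3 (42 min): 11:54
Total elapsed: 160 minutes
End time: 11:54

11:54


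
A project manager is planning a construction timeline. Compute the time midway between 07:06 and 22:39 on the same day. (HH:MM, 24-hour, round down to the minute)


Start time: 07:06 = 426 minutes from midnight
End time: 22:39 = 1359 minutes from midnight
Sum: 426 + 1359 = 1785
Midpoint: 1785 / 2 = 892 minutes
Convert: 892 / 60 = 14 hours, 52 minutes
Result: 14:52

14:52


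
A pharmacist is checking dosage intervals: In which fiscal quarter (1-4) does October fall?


Month: October (month 10)
Q1: January-March (months 1-3)
Q2: April-June (months 4-6)
Q3: July-September (months 7-9)
Q4: October-December (months 10-12)
Month 10 falls in Q4

4


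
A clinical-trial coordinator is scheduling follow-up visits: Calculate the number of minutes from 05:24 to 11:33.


Start time: 05:24 = 324 minutes from midnight
End time: 11:33 = 693 minutes from midnight
Difference: 693 - 324 = 369 minutes
That is 6 hours and 9 minutes

369


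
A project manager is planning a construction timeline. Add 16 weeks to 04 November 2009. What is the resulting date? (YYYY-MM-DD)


Start: 2009-11-04
Weeks to add: 16
Convert to days: 16 x 7 = 112 days
Add 112 days to 2009-11-04
Result: 2010-02-24

2010-02-24


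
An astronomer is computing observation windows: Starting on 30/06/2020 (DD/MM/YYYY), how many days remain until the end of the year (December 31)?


Start: June 30, 2020
End: December 31, 2020
Days left in June: 0
July: 31
August: 31
September: 30
October: 31
... plus remaining months
Sum of remaining months: 184
Total: 0 + 184 = 184

184


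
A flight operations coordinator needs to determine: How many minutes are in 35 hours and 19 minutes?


Hours: 35
Minutes: 19
Convert hours to minutes: 35 x 60 = 2100
Add remaining minutes: 2100 + 19 = 2119

2119


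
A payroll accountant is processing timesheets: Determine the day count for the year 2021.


Year: 2021
Check leap year rules:
Divisible by 4? No
2021 is not a leap year
Days: 365

365


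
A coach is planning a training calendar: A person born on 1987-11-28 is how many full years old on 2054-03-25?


Birth: 1987-11-28
Reference: 2054-03-25
Year difference: 2054 - 1987 = 67
Has birthday (11-28) occurred by 03-25? No
Birthday not yet reached this year -> subtract 1
Age in full years: 66

66


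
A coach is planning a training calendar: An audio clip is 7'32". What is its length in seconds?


Minutes: 7
Seconds: 32
Convert minutes to seconds: 7 x 60 = 420
Add remaining seconds: 420 + 32 = 452

452


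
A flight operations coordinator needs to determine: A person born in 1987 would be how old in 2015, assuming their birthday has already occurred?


Birth year: 1987
Current year: 2015
Age = current year - birth year
Age = 2015 - 1987 = 28

28


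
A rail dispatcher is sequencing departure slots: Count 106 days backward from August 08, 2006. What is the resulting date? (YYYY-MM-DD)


Start: 2006-08-08
Subtracting 106 days
Days already passed in August: 8
After going back through August: 98 more days to subtract
July 2006: 31 days, 67 remaining
June 2006: 30 days, 37 remaining
May 2006: 31 days, 6 remaining
April 2006 has 30 days, need 6
Result: 2006-04-24

2006-04-24


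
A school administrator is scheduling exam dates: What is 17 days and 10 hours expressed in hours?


Days: 17
Extra hours: 10
Hours per day: 24
Days to hours: 17 x 24 = 408
Total: 408 + 10 = 418

418


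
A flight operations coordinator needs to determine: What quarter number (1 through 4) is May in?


Month: May (month 5)
Q1: January-March (months 1-3)
Q2: April-June (months 4-6)
Q3: July-September (months 7-9)
Q4: October-December (months 10-12)
Month 5 falls in Q2

2


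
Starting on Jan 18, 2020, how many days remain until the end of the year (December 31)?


Start: January 18, 2020
End: December 31, 2020
Days left in January: 13
February: 29
March: 31
April: 30
May: 31
... plus remaining months
Sum of remaining months: 335
Total: 13 + 335 = 348

348


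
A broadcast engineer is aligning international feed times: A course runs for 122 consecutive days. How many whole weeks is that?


Total days: 122
Days per week: 7
Division: 122 / 7 = 17 remainder 3
Complete weeks: 17
Remaining days: 3

17


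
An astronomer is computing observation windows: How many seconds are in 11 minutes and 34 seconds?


Minutes: 11
Extra seconds: 34
Seconds per minute: 60
Minutes to seconds: 11 x 60 = 660
Total: 660 + 34 = 694

694


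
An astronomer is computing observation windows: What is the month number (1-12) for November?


Calendar month order:
10. October
11. November <--
12. December
November is month number 11

11


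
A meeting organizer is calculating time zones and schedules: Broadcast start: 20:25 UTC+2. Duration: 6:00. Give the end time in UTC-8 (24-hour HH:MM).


Start: 20:25 in UTC+2
Step 1 - add duration:
  minutes: 25 + 0 = 25
  hours: 20 + 6 + 0 = 26
  end in UTC+2: 02:25
Step 2 - convert UTC+2 -> UTC-8:
  offset difference: -8 - (2) = -10 hours
  2 + (-10) = -8 -> mod 24 = 16
Result: 16:25 in UTC-8

16:25


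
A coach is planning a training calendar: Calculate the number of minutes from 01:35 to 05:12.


Start time: 01:35 = 95 minutes from midnight
End time: 05:12 = 312 minutes from midnight
Difference: 312 - 95 = 217 minutes
That is 3 hours and 37 minutes

217


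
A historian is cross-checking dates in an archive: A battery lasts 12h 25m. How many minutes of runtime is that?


Hours: 12
Extra minutes: 25
Minutes per hour: 60
Hours to minutes: 12 x 60 = 720
Total: 720 + 25 = 745

745


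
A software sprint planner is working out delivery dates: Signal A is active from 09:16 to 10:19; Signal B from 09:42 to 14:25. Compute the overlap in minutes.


Interval A: [556, 619] minutes from midnight
Interval B: [582, 865] minutes from midnight
Overlap start = max(556, 582) = 582
Overlap end = min(619, 865) = 619
Overlap = 619 - 582 = 37 minutes

37


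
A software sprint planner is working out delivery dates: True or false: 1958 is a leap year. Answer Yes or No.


Year: 1958
Divisible by 4? 1958 / 4 = 489.5 -> No
Not divisible by 4, so NOT a leap year

No


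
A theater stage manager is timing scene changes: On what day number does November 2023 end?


Month: November
Year: 2023
November is a 30-day month
Total: 30 days

30


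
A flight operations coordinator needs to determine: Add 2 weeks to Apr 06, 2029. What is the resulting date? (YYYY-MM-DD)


Start: 2029-04-06
Weeks to add: 2
Convert to days: 2 x 7 = 14 days
Add 14 days to 2029-04-06
Result: 2029-04-20

2029-04-20


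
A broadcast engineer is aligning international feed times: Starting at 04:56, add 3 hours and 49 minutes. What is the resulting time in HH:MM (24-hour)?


Start time: 04:56
Adding: 3 hours 49 minutes
Minutes: 56 + 49 = 105
Minute overflow: 105 >= 60, so carry 1 hour, minutes = 45
Hours: 4 + 3 + 1 = 8
Result: 08:45

08:45


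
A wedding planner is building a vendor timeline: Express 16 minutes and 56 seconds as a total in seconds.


Minutes: 16
Seconds: 56
Convert minutes to seconds: 16 x 60 = 960
Add remaining seconds: 960 + 56 = 1016

1016


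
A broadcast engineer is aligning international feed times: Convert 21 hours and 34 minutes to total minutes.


Hours: 21
Minutes: 34
Convert hours to minutes: 21 x 60 = 1260
Add remaining minutes: 1260 + 34 = 1294

1294


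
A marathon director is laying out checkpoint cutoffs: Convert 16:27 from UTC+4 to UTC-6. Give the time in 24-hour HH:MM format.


Local time: 16:27 at UTC+4 (offset 4h)
Target zone: UTC-6 (offset -6h)
Difference: -6 - (4) = -10 hours
Calculation: 16 + (-10) = 6
Result: 06:27

06:27


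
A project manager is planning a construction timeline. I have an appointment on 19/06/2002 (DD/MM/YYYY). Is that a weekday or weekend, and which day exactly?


Date: 2002-06-19
January 1, 2002 is a Tuesday
Day of year: 170
Offset from Jan 1: 169 days
169 mod 7 = 1
Result: Wednesday

Wednesday


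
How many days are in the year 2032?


Year: 2032
Check leap year rules:
Divisible by 4? Yes
Divisible by 100? No
2032 is a leap year
Days: 366

366


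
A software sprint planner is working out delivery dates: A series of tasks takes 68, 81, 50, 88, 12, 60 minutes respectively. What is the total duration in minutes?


Durations: 68, 81, 50, 88, 12, 60
Running sum: 68
+ 81 = 149
+ 50 = 199
+ 88 = 287
+ 12 = 299
+ 60 = 359
Total duration: 359 minutes
That is 5 hours and 59 minutes

359


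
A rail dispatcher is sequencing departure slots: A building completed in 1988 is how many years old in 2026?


Birth year: 1988
Current year: 2026
Age = current year - birth year
Age = 2026 - 1988 = 38

38


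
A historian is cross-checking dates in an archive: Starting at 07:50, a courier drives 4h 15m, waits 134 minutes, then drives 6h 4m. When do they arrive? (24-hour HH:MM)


Depart: 07:50
Leg 1: +255 min -> 12:05
Layover: +134 min -> 14:19
Leg 2: +364 min -> 20:23
Total travel: 753 minutes = 12h 33m
Arrival: 20:23

20:23


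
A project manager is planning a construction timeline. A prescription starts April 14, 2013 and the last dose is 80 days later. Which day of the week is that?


Start: 2013-04-14 (Sunday)
Step 1 - find target date: add 80 days
  2013-04-14 + 80 days = 2013-07-03
Step 2 - day of week:
  80 mod 7 = 3
  Sunday + 3 days -> Wednesday
Result: Wednesday (2013-07-03)

Wednesday


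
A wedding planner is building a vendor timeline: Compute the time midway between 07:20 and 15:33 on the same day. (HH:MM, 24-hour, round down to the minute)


Start time: 07:20 = 440 minutes from midnight
End time: 15:33 = 933 minutes from midnight
Sum: 440 + 933 = 1373
Midpoint: 1373 / 2 = 686 minutes
Convert: 686 / 60 = 11 hours, 26 minutes
Result: 11:26

11:26


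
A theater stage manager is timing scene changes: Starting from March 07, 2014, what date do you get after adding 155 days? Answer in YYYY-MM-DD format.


Start: 2014-03-07
Adding 155 days
Days remaining in March: 24
After March: 131 days still to add
April 2014: 30 days, 101 remaining
May 2014: 31 days, 70 remaining
June 2014: 30 days, 40 remaining
July 2014: 31 days, 9 remaining
Result: 2014-08-09

2014-08-09


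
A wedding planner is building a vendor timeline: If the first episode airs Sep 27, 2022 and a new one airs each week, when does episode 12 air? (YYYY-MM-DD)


First occurrence: 2022-09-27 (occurrence 1)
Each occurrence is 7 days after the previous.
Occurrence 12 is 11 weeks after the first.
11 weeks = 77 days
2022-09-27 + 77 days = 2022-12-13

2022-12-13


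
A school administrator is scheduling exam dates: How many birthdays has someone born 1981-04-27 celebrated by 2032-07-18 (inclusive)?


Birth: 1981-04-27
Reference: 2032-07-18
Year difference: 2032 - 1981 = 51
Has birthday (04-27) occurred by 07-18? Yes
Age in full years: 51

51


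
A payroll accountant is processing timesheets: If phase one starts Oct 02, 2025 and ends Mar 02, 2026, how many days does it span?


Start date: 2025-10-02
End date: 2026-03-02
Oct 2025: +30 days
Nov 2025: +30 days
Dec 2025: +31 days
... (3 more months)
Total: 151 days

151


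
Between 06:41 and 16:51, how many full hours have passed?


Start: 06:41
End: 16:51
Hour difference: 16 - 6 = 10 hours
Minute difference: 51 - 41 = 10 minutes
Total minutes: 610
Complete hours: 610 / 60 = 10 (remainder 10)

10


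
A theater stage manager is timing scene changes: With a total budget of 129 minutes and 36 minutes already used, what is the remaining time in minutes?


Total budget: 129 minutes
Time used: 36 minutes
Remaining: 129 - 36 = 93 minutes
Percent used: 27.9%
Percent remaining: 72.1%

93


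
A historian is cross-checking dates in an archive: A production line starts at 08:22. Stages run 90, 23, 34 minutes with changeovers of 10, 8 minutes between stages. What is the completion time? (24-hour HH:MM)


Start: 08:22 = 502 min from midnight
  after task 1 (90 min): 09:52
  after break (10 min): 10:02
  after task 2 (23 min): 10:25
  after break (8 min): 10:33
  after task 3 (34 min): 11:07
Total elapsed: 165 minutes
End time: 11:07

11:07


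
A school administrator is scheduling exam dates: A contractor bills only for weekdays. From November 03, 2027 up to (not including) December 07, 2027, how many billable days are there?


Start: 2027-11-03 (Wednesday)
End (exclusive): 2027-12-07 (Tuesday)
Total calendar days: 34
Full weeks: 34 // 7 = 4 -> 20 weekdays
Remaining 6 days starting on Wednesday:
  Wed(w), Thu(w), Fri(w), Sat(-), Sun(-), Mon(w) -> 4 weekdays
Total business days: 20 + 4 = 24

24


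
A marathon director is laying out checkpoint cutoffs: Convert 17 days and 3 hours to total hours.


Days: 17
Extra hours: 3
Hours per day: 24
Days to hours: 17 x 24 = 408
Total: 408 + 3 = 411

411


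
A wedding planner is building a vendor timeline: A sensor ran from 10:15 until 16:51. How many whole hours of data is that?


Start: 10:15
End: 16:51
Hour difference: 16 - 10 = 6 hours
Minute difference: 51 - 15 = 36 minutes
Total minutes: 396
Complete hours: 396 / 60 = 6 (remainder 36)

6


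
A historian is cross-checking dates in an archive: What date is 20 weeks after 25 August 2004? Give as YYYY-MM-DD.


Start: 2004-08-25
Weeks to add: 20
Convert to days: 20 x 7 = 140 days
Add 140 days to 2004-08-25
Result: 2005-01-12

2005-01-12


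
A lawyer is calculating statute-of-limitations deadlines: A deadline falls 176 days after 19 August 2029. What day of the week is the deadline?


Start: 2029-08-19 (Sunday)
Step 1 - find target date: add 176 days
  2029-08-19 + 176 days = 2030-02-11
Step 2 - day of week:
  176 mod 7 = 1
  Sunday + 1 days -> Monday
Result: Monday (2030-02-11)

Monday


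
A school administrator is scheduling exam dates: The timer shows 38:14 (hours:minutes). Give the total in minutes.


Hours: 38
Minutes: 14
Convert hours to minutes: 38 x 60 = 2280
Add remaining minutes: 2280 + 14 = 2294

2294


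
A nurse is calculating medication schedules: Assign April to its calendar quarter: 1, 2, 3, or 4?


Month: April (month 4)
Q1: January-March (months 1-3)
Q2: April-June (months 4-6)
Q3: July-September (months 7-9)
Q4: October-December (months 10-12)
Month 4 falls in Q2

2


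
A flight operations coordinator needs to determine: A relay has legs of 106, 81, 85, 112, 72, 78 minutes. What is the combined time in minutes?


Durations: 106, 81, 85, 112, 72, 78
Running sum: 106
+ 81 = 187
+ 85 = 272
+ 112 = 384
+ 72 = 456
+ 78 = 534
Total duration: 534 minutes
That is 8 hours and 54 minutes

534


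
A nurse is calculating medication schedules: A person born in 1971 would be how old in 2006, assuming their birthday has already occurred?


Birth year: 1971
Current year: 2006
Age = current year - birth year
Age = 2006 - 1971 = 35

35


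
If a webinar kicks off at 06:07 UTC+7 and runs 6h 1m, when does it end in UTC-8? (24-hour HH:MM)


Start: 06:07 in UTC+7
Step 1 - add duration:
  minutes: 7 + 1 = 8
  hours: 6 + 6 + 0 = 12
  end in UTC+7: 12:08
Step 2 - convert UTC+7 -> UTC-8:
  offset difference: -8 - (7) = -15 hours
  12 + (-15) = -3 -> mod 24 = 21
Result: 21:08 in UTC-8

21:08


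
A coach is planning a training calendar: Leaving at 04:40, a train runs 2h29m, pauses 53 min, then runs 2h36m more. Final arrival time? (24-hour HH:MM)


Depart: 04:40
Leg 1: +149 min -> 07:09
Layover: +53 min -> 08:02
Leg 2: +156 min -> 10:38
Total travel: 358 minutes = 5h 58m
Arrival: 10:38

10:38


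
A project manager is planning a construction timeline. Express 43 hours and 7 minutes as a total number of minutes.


Hours: 43
Extra minutes: 7
Minutes per hour: 60
Hours to minutes: 43 x 60 = 2580
Total: 2580 + 7 = 2587

2587


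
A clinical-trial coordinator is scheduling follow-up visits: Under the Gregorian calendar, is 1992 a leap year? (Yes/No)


Year: 1992
Divisible by 4? 1992 / 4 = 498.0 -> Yes
Divisible by 100? 1992 / 100 = 19.92 -> No
Divisible by 4 but not 100, so it IS a leap year

Yes


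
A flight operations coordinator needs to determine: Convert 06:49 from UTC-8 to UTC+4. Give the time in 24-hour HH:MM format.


Local time: 06:49 at UTC-8 (offset -8h)
Target zone: UTC+4 (offset 4h)
Difference: 4 - (-8) = 12 hours
Calculation: 6 + (12) = 18
Result: 18:49

18:49
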